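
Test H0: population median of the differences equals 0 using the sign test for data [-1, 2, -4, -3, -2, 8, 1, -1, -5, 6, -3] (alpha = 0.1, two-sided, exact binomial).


Step 1: Discard zero differences. Original n = 11; n_eff = number of nonzero differences = 11.
Nonzero differences (with sign): -1, +2, -4, -3, -2, +8, +1, -1, -5, +6, -3
Step 2: Count signs: positive = 4, negative = 7.
Step 3: Under H0: P(positive) = 0.5, so the number of positives S ~ Bin(11, 0.5).
Step 4: Two-sided exact p-value = sum of Bin(11,0.5) probabilities at or below the observed probability = 0.548828.
Step 5: alpha = 0.1. fail to reject H0.

n_eff = 11, pos = 4, neg = 7, p = 0.548828, fail to reject H0.


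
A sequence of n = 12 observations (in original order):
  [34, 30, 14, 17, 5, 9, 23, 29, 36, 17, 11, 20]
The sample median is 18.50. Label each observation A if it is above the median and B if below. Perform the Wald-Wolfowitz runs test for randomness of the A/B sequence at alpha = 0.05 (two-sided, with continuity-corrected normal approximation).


Step 1: Compute median = 18.50; label A = above, B = below.
Labels in order: AABBBBAAABBA  (n_A = 6, n_B = 6)
Step 2: Count runs R = 5.
Step 3: Under H0 (random ordering), E[R] = 2*n_A*n_B/(n_A+n_B) + 1 = 2*6*6/12 + 1 = 7.0000.
        Var[R] = 2*n_A*n_B*(2*n_A*n_B - n_A - n_B) / ((n_A+n_B)^2 * (n_A+n_B-1)) = 4320/1584 = 2.7273.
        SD[R] = 1.6514.
Step 4: Continuity-corrected z = (R + 0.5 - E[R]) / SD[R] = (5 + 0.5 - 7.0000) / 1.6514 = -0.9083.
Step 5: Two-sided p-value via normal approximation = 2*(1 - Phi(|z|)) = 0.363722.
Step 6: alpha = 0.05. fail to reject H0.

R = 5, z = -0.9083, p = 0.363722, fail to reject H0.


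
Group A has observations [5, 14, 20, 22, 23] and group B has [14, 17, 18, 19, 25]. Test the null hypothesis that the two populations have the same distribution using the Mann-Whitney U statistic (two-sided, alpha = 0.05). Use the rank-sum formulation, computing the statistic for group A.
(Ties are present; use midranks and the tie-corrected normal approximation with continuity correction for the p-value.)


Step 1: Combine and sort all 10 observations; assign midranks.
sorted (value, group): (5,X), (14,X), (14,Y), (17,Y), (18,Y), (19,Y), (20,X), (22,X), (23,X), (25,Y)
ranks: 5->1, 14->2.5, 14->2.5, 17->4, 18->5, 19->6, 20->7, 22->8, 23->9, 25->10
Step 2: Rank sum for X: R1 = 1 + 2.5 + 7 + 8 + 9 = 27.5.
Step 3: U_X = R1 - n1(n1+1)/2 = 27.5 - 5*6/2 = 27.5 - 15 = 12.5.
       U_Y = n1*n2 - U_X = 25 - 12.5 = 12.5.
Step 4: Ties are present, so use the tie-corrected normal approximation (with continuity correction) for the p-value.
Step 5: p-value = 1.000000; compare to alpha = 0.05. fail to reject H0.

U_X = 12.5, p = 1.000000, fail to reject H0 at alpha = 0.05.


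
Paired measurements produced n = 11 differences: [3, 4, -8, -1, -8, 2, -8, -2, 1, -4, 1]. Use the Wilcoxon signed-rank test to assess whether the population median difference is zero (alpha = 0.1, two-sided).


Step 1: Drop any zero differences (none here) and take |d_i|.
|d| = [3, 4, 8, 1, 8, 2, 8, 2, 1, 4, 1]
Step 2: Midrank |d_i| (ties get averaged ranks).
ranks: |3|->6, |4|->7.5, |8|->10, |1|->2, |8|->10, |2|->4.5, |8|->10, |2|->4.5, |1|->2, |4|->7.5, |1|->2
Step 3: Attach original signs; sum ranks with positive sign and with negative sign.
W+ = 6 + 7.5 + 4.5 + 2 + 2 = 22
W- = 10 + 2 + 10 + 10 + 4.5 + 7.5 = 44
(Check: W+ + W- = 66 should equal n(n+1)/2 = 66.)
Step 4: Test statistic W = min(W+, W-) = 22.
Step 5: Ties in |d|, so use the tie-corrected normal approximation.
        E[W] = n(n+1)/4 = 11*12/4 = 33.
        Tie groups: |d|=1 (t=3), |d|=2 (t=2), |d|=4 (t=2), |d|=8 (t=3); sum(t^3 - t) = 60.
        Var[W] = n(n+1)(2n+1)/24 - sum(t^3-t)/48 = 3036/24 - 60/48 = 125.25.
        z = (W - E[W]) / sqrt(Var[W]) = (22 - 33) / 11.1915 = -0.9829.
        Two-sided p = 2*Phi(z) = 0.325663.
Step 6: alpha = 0.1. fail to reject H0.

W+ = 22, W- = 44, W = min = 22, p = 0.325663, fail to reject H0.


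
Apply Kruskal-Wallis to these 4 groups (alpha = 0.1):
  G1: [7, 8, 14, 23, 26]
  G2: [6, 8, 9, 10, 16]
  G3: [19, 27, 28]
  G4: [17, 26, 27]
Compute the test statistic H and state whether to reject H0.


Step 1: Combine all N = 16 observations and assign midranks.
sorted (value, group, rank): (6,G2,1), (7,G1,2), (8,G1,3.5), (8,G2,3.5), (9,G2,5), (10,G2,6), (14,G1,7), (16,G2,8), (17,G4,9), (19,G3,10), (23,G1,11), (26,G1,12.5), (26,G4,12.5), (27,G3,14.5), (27,G4,14.5), (28,G3,16)
Step 2: Sum ranks within each group.
R_1 = 36 (n_1 = 5)
R_2 = 23.5 (n_2 = 5)
R_3 = 40.5 (n_3 = 3)
R_4 = 36 (n_4 = 3)
Step 3: H = 12/(N(N+1)) * sum(R_i^2/n_i) - 3(N+1)
     = 12/(16*17) * (36^2/5 + 23.5^2/5 + 40.5^2/3 + 36^2/3) - 3*17
     = 0.044118 * 1348.4 - 51
     = 8.488235.
Step 4: Ties present; correction factor C = 1 - 18/(16^3 - 16) = 0.995588. Corrected H = 8.488235 / 0.995588 = 8.525849.
Step 5: Under H0, H ~ chi^2(3); p-value = 0.036307.
Step 6: alpha = 0.1. reject H0.

H = 8.5258, df = 3, p = 0.036307, reject H0.


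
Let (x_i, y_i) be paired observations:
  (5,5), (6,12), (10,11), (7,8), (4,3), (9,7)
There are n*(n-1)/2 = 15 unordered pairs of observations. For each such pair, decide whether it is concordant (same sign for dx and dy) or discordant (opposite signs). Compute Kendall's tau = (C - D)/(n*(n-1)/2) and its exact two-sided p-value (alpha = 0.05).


Step 1: Enumerate the 15 unordered pairs (i,j) with i<j and classify each by sign(x_j-x_i) * sign(y_j-y_i).
  (1,2):dx=+1,dy=+7->C; (1,3):dx=+5,dy=+6->C; (1,4):dx=+2,dy=+3->C; (1,5):dx=-1,dy=-2->C
  (1,6):dx=+4,dy=+2->C; (2,3):dx=+4,dy=-1->D; (2,4):dx=+1,dy=-4->D; (2,5):dx=-2,dy=-9->C
  (2,6):dx=+3,dy=-5->D; (3,4):dx=-3,dy=-3->C; (3,5):dx=-6,dy=-8->C; (3,6):dx=-1,dy=-4->C
  (4,5):dx=-3,dy=-5->C; (4,6):dx=+2,dy=-1->D; (5,6):dx=+5,dy=+4->C
Step 2: C = 11, D = 4, total pairs = 15.
Step 3: tau = (C - D)/(n(n-1)/2) = (11 - 4)/15 = 0.466667.
Step 4: Exact two-sided p-value (enumerate n! = 720 permutations of y under H0): p = 0.272222.
Step 5: alpha = 0.05. fail to reject H0.

tau_b = 0.4667 (C=11, D=4), p = 0.272222, fail to reject H0.


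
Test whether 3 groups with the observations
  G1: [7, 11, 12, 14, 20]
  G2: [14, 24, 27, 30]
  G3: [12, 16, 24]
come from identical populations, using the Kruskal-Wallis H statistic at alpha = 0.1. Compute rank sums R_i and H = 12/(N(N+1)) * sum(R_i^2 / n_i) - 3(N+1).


Step 1: Combine all N = 12 observations and assign midranks.
sorted (value, group, rank): (7,G1,1), (11,G1,2), (12,G1,3.5), (12,G3,3.5), (14,G1,5.5), (14,G2,5.5), (16,G3,7), (20,G1,8), (24,G2,9.5), (24,G3,9.5), (27,G2,11), (30,G2,12)
Step 2: Sum ranks within each group.
R_1 = 20 (n_1 = 5)
R_2 = 38 (n_2 = 4)
R_3 = 20 (n_3 = 3)
Step 3: H = 12/(N(N+1)) * sum(R_i^2/n_i) - 3(N+1)
     = 12/(12*13) * (20^2/5 + 38^2/4 + 20^2/3) - 3*13
     = 0.076923 * 574.333 - 39
     = 5.179487.
Step 4: Ties present; correction factor C = 1 - 18/(12^3 - 12) = 0.989510. Corrected H = 5.179487 / 0.989510 = 5.234393.
Step 5: Under H0, H ~ chi^2(2); p-value = 0.073007.
Step 6: alpha = 0.1. reject H0.

H = 5.2344, df = 2, p = 0.073007, reject H0.


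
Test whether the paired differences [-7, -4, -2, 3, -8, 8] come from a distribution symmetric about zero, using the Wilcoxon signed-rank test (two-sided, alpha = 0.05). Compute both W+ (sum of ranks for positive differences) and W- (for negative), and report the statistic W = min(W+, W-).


Step 1: Drop any zero differences (none here) and take |d_i|.
|d| = [7, 4, 2, 3, 8, 8]
Step 2: Midrank |d_i| (ties get averaged ranks).
ranks: |7|->4, |4|->3, |2|->1, |3|->2, |8|->5.5, |8|->5.5
Step 3: Attach original signs; sum ranks with positive sign and with negative sign.
W+ = 2 + 5.5 = 7.5
W- = 4 + 3 + 1 + 5.5 = 13.5
(Check: W+ + W- = 21 should equal n(n+1)/2 = 21.)
Step 4: Test statistic W = min(W+, W-) = 7.5.
Step 5: Ties in |d|, so use the tie-corrected normal approximation.
        E[W] = n(n+1)/4 = 6*7/4 = 10.5.
        Tie groups: |d|=8 (t=2); sum(t^3 - t) = 6.
        Var[W] = n(n+1)(2n+1)/24 - sum(t^3-t)/48 = 546/24 - 6/48 = 22.625.
        z = (W - E[W]) / sqrt(Var[W]) = (7.5 - 10.5) / 4.7566 = -0.6307.
        Two-sided p = 2*Phi(z) = 0.528233.
Step 6: alpha = 0.05. fail to reject H0.

W+ = 7.5, W- = 13.5, W = min = 7.5, p = 0.528233, fail to reject H0.


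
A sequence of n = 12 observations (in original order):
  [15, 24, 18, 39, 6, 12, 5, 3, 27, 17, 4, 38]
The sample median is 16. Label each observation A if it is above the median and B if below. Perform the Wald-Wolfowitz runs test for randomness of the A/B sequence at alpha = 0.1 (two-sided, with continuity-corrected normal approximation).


Step 1: Compute median = 16; label A = above, B = below.
Labels in order: BAAABBBBAABA  (n_A = 6, n_B = 6)
Step 2: Count runs R = 6.
Step 3: Under H0 (random ordering), E[R] = 2*n_A*n_B/(n_A+n_B) + 1 = 2*6*6/12 + 1 = 7.0000.
        Var[R] = 2*n_A*n_B*(2*n_A*n_B - n_A - n_B) / ((n_A+n_B)^2 * (n_A+n_B-1)) = 4320/1584 = 2.7273.
        SD[R] = 1.6514.
Step 4: Continuity-corrected z = (R + 0.5 - E[R]) / SD[R] = (6 + 0.5 - 7.0000) / 1.6514 = -0.3028.
Step 5: Two-sided p-value via normal approximation = 2*(1 - Phi(|z|)) = 0.762069.
Step 6: alpha = 0.1. fail to reject H0.

R = 6, z = -0.3028, p = 0.762069, fail to reject H0.


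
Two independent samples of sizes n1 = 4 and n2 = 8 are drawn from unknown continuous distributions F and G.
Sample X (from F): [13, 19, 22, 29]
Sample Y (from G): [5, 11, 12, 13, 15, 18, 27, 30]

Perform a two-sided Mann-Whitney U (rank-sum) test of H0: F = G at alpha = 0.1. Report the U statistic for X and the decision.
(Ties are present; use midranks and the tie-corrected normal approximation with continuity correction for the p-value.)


Step 1: Combine and sort all 12 observations; assign midranks.
sorted (value, group): (5,Y), (11,Y), (12,Y), (13,X), (13,Y), (15,Y), (18,Y), (19,X), (22,X), (27,Y), (29,X), (30,Y)
ranks: 5->1, 11->2, 12->3, 13->4.5, 13->4.5, 15->6, 18->7, 19->8, 22->9, 27->10, 29->11, 30->12
Step 2: Rank sum for X: R1 = 4.5 + 8 + 9 + 11 = 32.5.
Step 3: U_X = R1 - n1(n1+1)/2 = 32.5 - 4*5/2 = 32.5 - 10 = 22.5.
       U_Y = n1*n2 - U_X = 32 - 22.5 = 9.5.
Step 4: Ties are present, so use the tie-corrected normal approximation (with continuity correction) for the p-value.
Step 5: p-value = 0.307332; compare to alpha = 0.1. fail to reject H0.

U_X = 22.5, p = 0.307332, fail to reject H0 at alpha = 0.1.


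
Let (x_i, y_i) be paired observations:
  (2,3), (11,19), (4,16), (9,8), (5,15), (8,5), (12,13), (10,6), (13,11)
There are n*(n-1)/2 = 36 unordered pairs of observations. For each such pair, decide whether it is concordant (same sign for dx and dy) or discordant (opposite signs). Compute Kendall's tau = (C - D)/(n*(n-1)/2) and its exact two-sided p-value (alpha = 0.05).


Step 1: Enumerate the 36 unordered pairs (i,j) with i<j and classify each by sign(x_j-x_i) * sign(y_j-y_i).
  (1,2):dx=+9,dy=+16->C; (1,3):dx=+2,dy=+13->C; (1,4):dx=+7,dy=+5->C; (1,5):dx=+3,dy=+12->C
  (1,6):dx=+6,dy=+2->C; (1,7):dx=+10,dy=+10->C; (1,8):dx=+8,dy=+3->C; (1,9):dx=+11,dy=+8->C
  (2,3):dx=-7,dy=-3->C; (2,4):dx=-2,dy=-11->C; (2,5):dx=-6,dy=-4->C; (2,6):dx=-3,dy=-14->C
  (2,7):dx=+1,dy=-6->D; (2,8):dx=-1,dy=-13->C; (2,9):dx=+2,dy=-8->D; (3,4):dx=+5,dy=-8->D
  (3,5):dx=+1,dy=-1->D; (3,6):dx=+4,dy=-11->D; (3,7):dx=+8,dy=-3->D; (3,8):dx=+6,dy=-10->D
  (3,9):dx=+9,dy=-5->D; (4,5):dx=-4,dy=+7->D; (4,6):dx=-1,dy=-3->C; (4,7):dx=+3,dy=+5->C
  (4,8):dx=+1,dy=-2->D; (4,9):dx=+4,dy=+3->C; (5,6):dx=+3,dy=-10->D; (5,7):dx=+7,dy=-2->D
  (5,8):dx=+5,dy=-9->D; (5,9):dx=+8,dy=-4->D; (6,7):dx=+4,dy=+8->C; (6,8):dx=+2,dy=+1->C
  (6,9):dx=+5,dy=+6->C; (7,8):dx=-2,dy=-7->C; (7,9):dx=+1,dy=-2->D; (8,9):dx=+3,dy=+5->C
Step 2: C = 21, D = 15, total pairs = 36.
Step 3: tau = (C - D)/(n(n-1)/2) = (21 - 15)/36 = 0.166667.
Step 4: Exact two-sided p-value (enumerate n! = 362880 permutations of y under H0): p = 0.612202.
Step 5: alpha = 0.05. fail to reject H0.

tau_b = 0.1667 (C=21, D=15), p = 0.612202, fail to reject H0.


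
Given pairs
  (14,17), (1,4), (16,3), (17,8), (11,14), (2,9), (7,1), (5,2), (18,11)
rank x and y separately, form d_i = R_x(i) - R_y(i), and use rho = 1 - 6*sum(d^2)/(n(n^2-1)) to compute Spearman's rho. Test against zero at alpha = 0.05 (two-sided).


Step 1: Rank x and y separately (midranks; no ties here).
rank(x): 14->6, 1->1, 16->7, 17->8, 11->5, 2->2, 7->4, 5->3, 18->9
rank(y): 17->9, 4->4, 3->3, 8->5, 14->8, 9->6, 1->1, 2->2, 11->7
Step 2: d_i = R_x(i) - R_y(i); compute d_i^2.
  (6-9)^2=9, (1-4)^2=9, (7-3)^2=16, (8-5)^2=9, (5-8)^2=9, (2-6)^2=16, (4-1)^2=9, (3-2)^2=1, (9-7)^2=4
sum(d^2) = 82.
Step 3: rho = 1 - 6*82 / (9*(9^2 - 1)) = 1 - 492/720 = 0.316667.
Step 4: Under H0, t = rho * sqrt((n-2)/(1-rho^2)) = 0.8833 ~ t(7).
Step 5: Two-sided p-value from the t-distribution with 7 df = 0.406397.
Step 6: alpha = 0.05. fail to reject H0.

rho = 0.3167, p = 0.406397, fail to reject H0 at alpha = 0.05.


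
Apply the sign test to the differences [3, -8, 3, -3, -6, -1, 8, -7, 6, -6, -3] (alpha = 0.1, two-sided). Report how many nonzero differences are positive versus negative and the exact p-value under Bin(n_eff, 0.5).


Step 1: Discard zero differences. Original n = 11; n_eff = number of nonzero differences = 11.
Nonzero differences (with sign): +3, -8, +3, -3, -6, -1, +8, -7, +6, -6, -3
Step 2: Count signs: positive = 4, negative = 7.
Step 3: Under H0: P(positive) = 0.5, so the number of positives S ~ Bin(11, 0.5).
Step 4: Two-sided exact p-value = sum of Bin(11,0.5) probabilities at or below the observed probability = 0.548828.
Step 5: alpha = 0.1. fail to reject H0.

n_eff = 11, pos = 4, neg = 7, p = 0.548828, fail to reject H0.


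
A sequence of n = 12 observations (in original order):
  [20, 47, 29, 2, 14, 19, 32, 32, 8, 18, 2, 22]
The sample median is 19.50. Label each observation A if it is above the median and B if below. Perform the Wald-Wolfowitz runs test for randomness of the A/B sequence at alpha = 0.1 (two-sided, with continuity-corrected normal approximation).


Step 1: Compute median = 19.50; label A = above, B = below.
Labels in order: AAABBBAABBBA  (n_A = 6, n_B = 6)
Step 2: Count runs R = 5.
Step 3: Under H0 (random ordering), E[R] = 2*n_A*n_B/(n_A+n_B) + 1 = 2*6*6/12 + 1 = 7.0000.
        Var[R] = 2*n_A*n_B*(2*n_A*n_B - n_A - n_B) / ((n_A+n_B)^2 * (n_A+n_B-1)) = 4320/1584 = 2.7273.
        SD[R] = 1.6514.
Step 4: Continuity-corrected z = (R + 0.5 - E[R]) / SD[R] = (5 + 0.5 - 7.0000) / 1.6514 = -0.9083.
Step 5: Two-sided p-value via normal approximation = 2*(1 - Phi(|z|)) = 0.363722.
Step 6: alpha = 0.1. fail to reject H0.

R = 5, z = -0.9083, p = 0.363722, fail to reject H0.


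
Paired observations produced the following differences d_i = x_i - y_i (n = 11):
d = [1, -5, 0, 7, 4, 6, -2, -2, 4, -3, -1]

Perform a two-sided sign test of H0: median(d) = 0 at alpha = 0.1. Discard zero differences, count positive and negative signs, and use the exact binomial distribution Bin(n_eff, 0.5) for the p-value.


Step 1: Discard zero differences. Original n = 11; n_eff = number of nonzero differences = 10.
Nonzero differences (with sign): +1, -5, +7, +4, +6, -2, -2, +4, -3, -1
Step 2: Count signs: positive = 5, negative = 5.
Step 3: Under H0: P(positive) = 0.5, so the number of positives S ~ Bin(10, 0.5).
Step 4: Two-sided exact p-value = sum of Bin(10,0.5) probabilities at or below the observed probability = 1.000000.
Step 5: alpha = 0.1. fail to reject H0.

n_eff = 10, pos = 5, neg = 5, p = 1.000000, fail to reject H0.


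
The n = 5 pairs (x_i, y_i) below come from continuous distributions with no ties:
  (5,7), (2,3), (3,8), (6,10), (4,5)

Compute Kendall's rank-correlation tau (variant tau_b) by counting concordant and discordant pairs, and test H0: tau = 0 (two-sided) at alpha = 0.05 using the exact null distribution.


Step 1: Enumerate the 10 unordered pairs (i,j) with i<j and classify each by sign(x_j-x_i) * sign(y_j-y_i).
  (1,2):dx=-3,dy=-4->C; (1,3):dx=-2,dy=+1->D; (1,4):dx=+1,dy=+3->C; (1,5):dx=-1,dy=-2->C
  (2,3):dx=+1,dy=+5->C; (2,4):dx=+4,dy=+7->C; (2,5):dx=+2,dy=+2->C; (3,4):dx=+3,dy=+2->C
  (3,5):dx=+1,dy=-3->D; (4,5):dx=-2,dy=-5->C
Step 2: C = 8, D = 2, total pairs = 10.
Step 3: tau = (C - D)/(n(n-1)/2) = (8 - 2)/10 = 0.600000.
Step 4: Exact two-sided p-value (enumerate n! = 120 permutations of y under H0): p = 0.233333.
Step 5: alpha = 0.05. fail to reject H0.

tau_b = 0.6000 (C=8, D=2), p = 0.233333, fail to reject H0.


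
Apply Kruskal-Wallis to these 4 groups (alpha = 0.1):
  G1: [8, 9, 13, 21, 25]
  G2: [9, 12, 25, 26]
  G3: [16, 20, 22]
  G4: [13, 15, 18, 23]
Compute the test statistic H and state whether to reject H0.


Step 1: Combine all N = 16 observations and assign midranks.
sorted (value, group, rank): (8,G1,1), (9,G1,2.5), (9,G2,2.5), (12,G2,4), (13,G1,5.5), (13,G4,5.5), (15,G4,7), (16,G3,8), (18,G4,9), (20,G3,10), (21,G1,11), (22,G3,12), (23,G4,13), (25,G1,14.5), (25,G2,14.5), (26,G2,16)
Step 2: Sum ranks within each group.
R_1 = 34.5 (n_1 = 5)
R_2 = 37 (n_2 = 4)
R_3 = 30 (n_3 = 3)
R_4 = 34.5 (n_4 = 4)
Step 3: H = 12/(N(N+1)) * sum(R_i^2/n_i) - 3(N+1)
     = 12/(16*17) * (34.5^2/5 + 37^2/4 + 30^2/3 + 34.5^2/4) - 3*17
     = 0.044118 * 1177.86 - 51
     = 0.964522.
Step 4: Ties present; correction factor C = 1 - 18/(16^3 - 16) = 0.995588. Corrected H = 0.964522 / 0.995588 = 0.968796.
Step 5: Under H0, H ~ chi^2(3); p-value = 0.808802.
Step 6: alpha = 0.1. fail to reject H0.

H = 0.9688, df = 3, p = 0.808802, fail to reject H0.


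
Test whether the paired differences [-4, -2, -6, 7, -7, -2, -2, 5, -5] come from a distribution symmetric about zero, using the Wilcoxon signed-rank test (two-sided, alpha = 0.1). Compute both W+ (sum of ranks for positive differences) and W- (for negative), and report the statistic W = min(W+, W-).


Step 1: Drop any zero differences (none here) and take |d_i|.
|d| = [4, 2, 6, 7, 7, 2, 2, 5, 5]
Step 2: Midrank |d_i| (ties get averaged ranks).
ranks: |4|->4, |2|->2, |6|->7, |7|->8.5, |7|->8.5, |2|->2, |2|->2, |5|->5.5, |5|->5.5
Step 3: Attach original signs; sum ranks with positive sign and with negative sign.
W+ = 8.5 + 5.5 = 14
W- = 4 + 2 + 7 + 8.5 + 2 + 2 + 5.5 = 31
(Check: W+ + W- = 45 should equal n(n+1)/2 = 45.)
Step 4: Test statistic W = min(W+, W-) = 14.
Step 5: Ties in |d|, so use the tie-corrected normal approximation.
        E[W] = n(n+1)/4 = 9*10/4 = 22.5.
        Tie groups: |d|=2 (t=3), |d|=5 (t=2), |d|=7 (t=2); sum(t^3 - t) = 36.
        Var[W] = n(n+1)(2n+1)/24 - sum(t^3-t)/48 = 1710/24 - 36/48 = 70.5.
        z = (W - E[W]) / sqrt(Var[W]) = (14 - 22.5) / 8.3964 = -1.0123.
        Two-sided p = 2*Phi(z) = 0.311378.
Step 6: alpha = 0.1. fail to reject H0.

W+ = 14, W- = 31, W = min = 14, p = 0.311378, fail to reject H0.


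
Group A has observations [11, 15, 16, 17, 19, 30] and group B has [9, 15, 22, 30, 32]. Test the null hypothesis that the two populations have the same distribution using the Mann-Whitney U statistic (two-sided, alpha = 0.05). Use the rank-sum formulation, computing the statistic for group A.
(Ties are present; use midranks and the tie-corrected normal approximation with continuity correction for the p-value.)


Step 1: Combine and sort all 11 observations; assign midranks.
sorted (value, group): (9,Y), (11,X), (15,X), (15,Y), (16,X), (17,X), (19,X), (22,Y), (30,X), (30,Y), (32,Y)
ranks: 9->1, 11->2, 15->3.5, 15->3.5, 16->5, 17->6, 19->7, 22->8, 30->9.5, 30->9.5, 32->11
Step 2: Rank sum for X: R1 = 2 + 3.5 + 5 + 6 + 7 + 9.5 = 33.
Step 3: U_X = R1 - n1(n1+1)/2 = 33 - 6*7/2 = 33 - 21 = 12.
       U_Y = n1*n2 - U_X = 30 - 12 = 18.
Step 4: Ties are present, so use the tie-corrected normal approximation (with continuity correction) for the p-value.
Step 5: p-value = 0.646576; compare to alpha = 0.05. fail to reject H0.

U_X = 12, p = 0.646576, fail to reject H0 at alpha = 0.05.


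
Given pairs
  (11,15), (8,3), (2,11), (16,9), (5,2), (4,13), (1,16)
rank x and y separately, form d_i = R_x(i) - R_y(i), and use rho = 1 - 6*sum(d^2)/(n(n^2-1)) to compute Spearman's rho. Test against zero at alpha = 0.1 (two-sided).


Step 1: Rank x and y separately (midranks; no ties here).
rank(x): 11->6, 8->5, 2->2, 16->7, 5->4, 4->3, 1->1
rank(y): 15->6, 3->2, 11->4, 9->3, 2->1, 13->5, 16->7
Step 2: d_i = R_x(i) - R_y(i); compute d_i^2.
  (6-6)^2=0, (5-2)^2=9, (2-4)^2=4, (7-3)^2=16, (4-1)^2=9, (3-5)^2=4, (1-7)^2=36
sum(d^2) = 78.
Step 3: rho = 1 - 6*78 / (7*(7^2 - 1)) = 1 - 468/336 = -0.392857.
Step 4: Under H0, t = rho * sqrt((n-2)/(1-rho^2)) = -0.9553 ~ t(5).
Step 5: Two-sided p-value from the t-distribution with 5 df = 0.383317.
Step 6: alpha = 0.1. fail to reject H0.

rho = -0.3929, p = 0.383317, fail to reject H0 at alpha = 0.1.


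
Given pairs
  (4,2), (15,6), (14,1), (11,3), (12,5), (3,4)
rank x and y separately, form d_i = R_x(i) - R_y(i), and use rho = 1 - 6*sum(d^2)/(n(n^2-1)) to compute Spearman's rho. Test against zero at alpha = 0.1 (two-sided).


Step 1: Rank x and y separately (midranks; no ties here).
rank(x): 4->2, 15->6, 14->5, 11->3, 12->4, 3->1
rank(y): 2->2, 6->6, 1->1, 3->3, 5->5, 4->4
Step 2: d_i = R_x(i) - R_y(i); compute d_i^2.
  (2-2)^2=0, (6-6)^2=0, (5-1)^2=16, (3-3)^2=0, (4-5)^2=1, (1-4)^2=9
sum(d^2) = 26.
Step 3: rho = 1 - 6*26 / (6*(6^2 - 1)) = 1 - 156/210 = 0.257143.
Step 4: Under H0, t = rho * sqrt((n-2)/(1-rho^2)) = 0.5322 ~ t(4).
Step 5: Two-sided p-value from the t-distribution with 4 df = 0.622787.
Step 6: alpha = 0.1. fail to reject H0.

rho = 0.2571, p = 0.622787, fail to reject H0 at alpha = 0.1.


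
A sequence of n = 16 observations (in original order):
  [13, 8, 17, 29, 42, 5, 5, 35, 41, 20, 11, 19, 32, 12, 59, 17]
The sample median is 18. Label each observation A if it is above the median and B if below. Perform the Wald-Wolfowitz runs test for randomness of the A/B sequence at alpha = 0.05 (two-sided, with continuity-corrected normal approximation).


Step 1: Compute median = 18; label A = above, B = below.
Labels in order: BBBAABBAAABAABAB  (n_A = 8, n_B = 8)
Step 2: Count runs R = 9.
Step 3: Under H0 (random ordering), E[R] = 2*n_A*n_B/(n_A+n_B) + 1 = 2*8*8/16 + 1 = 9.0000.
        Var[R] = 2*n_A*n_B*(2*n_A*n_B - n_A - n_B) / ((n_A+n_B)^2 * (n_A+n_B-1)) = 14336/3840 = 3.7333.
        SD[R] = 1.9322.
Step 4: R = E[R], so z = 0 with no continuity correction.
Step 5: Two-sided p-value via normal approximation = 2*(1 - Phi(|z|)) = 1.000000.
Step 6: alpha = 0.05. fail to reject H0.

R = 9, z = 0.0000, p = 1.000000, fail to reject H0.


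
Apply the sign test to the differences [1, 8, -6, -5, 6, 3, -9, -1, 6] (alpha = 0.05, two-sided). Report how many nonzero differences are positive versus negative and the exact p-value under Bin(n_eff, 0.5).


Step 1: Discard zero differences. Original n = 9; n_eff = number of nonzero differences = 9.
Nonzero differences (with sign): +1, +8, -6, -5, +6, +3, -9, -1, +6
Step 2: Count signs: positive = 5, negative = 4.
Step 3: Under H0: P(positive) = 0.5, so the number of positives S ~ Bin(9, 0.5).
Step 4: Two-sided exact p-value = sum of Bin(9,0.5) probabilities at or below the observed probability = 1.000000.
Step 5: alpha = 0.05. fail to reject H0.

n_eff = 9, pos = 5, neg = 4, p = 1.000000, fail to reject H0.


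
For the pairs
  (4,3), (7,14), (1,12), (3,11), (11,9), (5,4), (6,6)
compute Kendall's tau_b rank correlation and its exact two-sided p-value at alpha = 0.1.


Step 1: Enumerate the 21 unordered pairs (i,j) with i<j and classify each by sign(x_j-x_i) * sign(y_j-y_i).
  (1,2):dx=+3,dy=+11->C; (1,3):dx=-3,dy=+9->D; (1,4):dx=-1,dy=+8->D; (1,5):dx=+7,dy=+6->C
  (1,6):dx=+1,dy=+1->C; (1,7):dx=+2,dy=+3->C; (2,3):dx=-6,dy=-2->C; (2,4):dx=-4,dy=-3->C
  (2,5):dx=+4,dy=-5->D; (2,6):dx=-2,dy=-10->C; (2,7):dx=-1,dy=-8->C; (3,4):dx=+2,dy=-1->D
  (3,5):dx=+10,dy=-3->D; (3,6):dx=+4,dy=-8->D; (3,7):dx=+5,dy=-6->D; (4,5):dx=+8,dy=-2->D
  (4,6):dx=+2,dy=-7->D; (4,7):dx=+3,dy=-5->D; (5,6):dx=-6,dy=-5->C; (5,7):dx=-5,dy=-3->C
  (6,7):dx=+1,dy=+2->C
Step 2: C = 11, D = 10, total pairs = 21.
Step 3: tau = (C - D)/(n(n-1)/2) = (11 - 10)/21 = 0.047619.
Step 4: Exact two-sided p-value (enumerate n! = 5040 permutations of y under H0): p = 1.000000.
Step 5: alpha = 0.1. fail to reject H0.

tau_b = 0.0476 (C=11, D=10), p = 1.000000, fail to reject H0.


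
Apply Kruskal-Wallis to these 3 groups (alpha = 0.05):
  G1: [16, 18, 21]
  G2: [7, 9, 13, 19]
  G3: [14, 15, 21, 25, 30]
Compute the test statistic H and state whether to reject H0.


Step 1: Combine all N = 12 observations and assign midranks.
sorted (value, group, rank): (7,G2,1), (9,G2,2), (13,G2,3), (14,G3,4), (15,G3,5), (16,G1,6), (18,G1,7), (19,G2,8), (21,G1,9.5), (21,G3,9.5), (25,G3,11), (30,G3,12)
Step 2: Sum ranks within each group.
R_1 = 22.5 (n_1 = 3)
R_2 = 14 (n_2 = 4)
R_3 = 41.5 (n_3 = 5)
Step 3: H = 12/(N(N+1)) * sum(R_i^2/n_i) - 3(N+1)
     = 12/(12*13) * (22.5^2/3 + 14^2/4 + 41.5^2/5) - 3*13
     = 0.076923 * 562.2 - 39
     = 4.246154.
Step 4: Ties present; correction factor C = 1 - 6/(12^3 - 12) = 0.996503. Corrected H = 4.246154 / 0.996503 = 4.261053.
Step 5: Under H0, H ~ chi^2(2); p-value = 0.118775.
Step 6: alpha = 0.05. fail to reject H0.

H = 4.2611, df = 2, p = 0.118775, fail to reject H0.


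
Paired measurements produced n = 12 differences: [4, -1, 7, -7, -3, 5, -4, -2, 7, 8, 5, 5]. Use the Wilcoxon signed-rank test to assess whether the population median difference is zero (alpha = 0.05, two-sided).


Step 1: Drop any zero differences (none here) and take |d_i|.
|d| = [4, 1, 7, 7, 3, 5, 4, 2, 7, 8, 5, 5]
Step 2: Midrank |d_i| (ties get averaged ranks).
ranks: |4|->4.5, |1|->1, |7|->10, |7|->10, |3|->3, |5|->7, |4|->4.5, |2|->2, |7|->10, |8|->12, |5|->7, |5|->7
Step 3: Attach original signs; sum ranks with positive sign and with negative sign.
W+ = 4.5 + 10 + 7 + 10 + 12 + 7 + 7 = 57.5
W- = 1 + 10 + 3 + 4.5 + 2 = 20.5
(Check: W+ + W- = 78 should equal n(n+1)/2 = 78.)
Step 4: Test statistic W = min(W+, W-) = 20.5.
Step 5: Ties in |d|, so use the tie-corrected normal approximation.
        E[W] = n(n+1)/4 = 12*13/4 = 39.
        Tie groups: |d|=4 (t=2), |d|=5 (t=3), |d|=7 (t=3); sum(t^3 - t) = 54.
        Var[W] = n(n+1)(2n+1)/24 - sum(t^3-t)/48 = 3900/24 - 54/48 = 161.375.
        z = (W - E[W]) / sqrt(Var[W]) = (20.5 - 39) / 12.7033 = -1.4563.
        Two-sided p = 2*Phi(z) = 0.145307.
Step 6: alpha = 0.05. fail to reject H0.

W+ = 57.5, W- = 20.5, W = min = 20.5, p = 0.145307, fail to reject H0.


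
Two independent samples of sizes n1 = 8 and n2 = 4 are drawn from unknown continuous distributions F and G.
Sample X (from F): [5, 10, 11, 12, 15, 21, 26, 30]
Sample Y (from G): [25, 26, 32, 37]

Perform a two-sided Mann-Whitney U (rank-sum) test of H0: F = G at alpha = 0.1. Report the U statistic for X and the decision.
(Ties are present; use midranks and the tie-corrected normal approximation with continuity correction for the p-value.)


Step 1: Combine and sort all 12 observations; assign midranks.
sorted (value, group): (5,X), (10,X), (11,X), (12,X), (15,X), (21,X), (25,Y), (26,X), (26,Y), (30,X), (32,Y), (37,Y)
ranks: 5->1, 10->2, 11->3, 12->4, 15->5, 21->6, 25->7, 26->8.5, 26->8.5, 30->10, 32->11, 37->12
Step 2: Rank sum for X: R1 = 1 + 2 + 3 + 4 + 5 + 6 + 8.5 + 10 = 39.5.
Step 3: U_X = R1 - n1(n1+1)/2 = 39.5 - 8*9/2 = 39.5 - 36 = 3.5.
       U_Y = n1*n2 - U_X = 32 - 3.5 = 28.5.
Step 4: Ties are present, so use the tie-corrected normal approximation (with continuity correction) for the p-value.
Step 5: p-value = 0.041184; compare to alpha = 0.1. reject H0.

U_X = 3.5, p = 0.041184, reject H0 at alpha = 0.1.


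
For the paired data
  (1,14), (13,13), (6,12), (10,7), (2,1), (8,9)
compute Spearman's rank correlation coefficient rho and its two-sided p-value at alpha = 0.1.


Step 1: Rank x and y separately (midranks; no ties here).
rank(x): 1->1, 13->6, 6->3, 10->5, 2->2, 8->4
rank(y): 14->6, 13->5, 12->4, 7->2, 1->1, 9->3
Step 2: d_i = R_x(i) - R_y(i); compute d_i^2.
  (1-6)^2=25, (6-5)^2=1, (3-4)^2=1, (5-2)^2=9, (2-1)^2=1, (4-3)^2=1
sum(d^2) = 38.
Step 3: rho = 1 - 6*38 / (6*(6^2 - 1)) = 1 - 228/210 = -0.085714.
Step 4: Under H0, t = rho * sqrt((n-2)/(1-rho^2)) = -0.1721 ~ t(4).
Step 5: Two-sided p-value from the t-distribution with 4 df = 0.871743.
Step 6: alpha = 0.1. fail to reject H0.

rho = -0.0857, p = 0.871743, fail to reject H0 at alpha = 0.1.


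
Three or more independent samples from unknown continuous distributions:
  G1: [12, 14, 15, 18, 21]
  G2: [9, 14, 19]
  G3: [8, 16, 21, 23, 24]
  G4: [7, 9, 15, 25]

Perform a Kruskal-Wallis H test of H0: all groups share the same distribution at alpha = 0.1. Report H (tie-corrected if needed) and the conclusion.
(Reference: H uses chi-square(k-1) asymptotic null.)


Step 1: Combine all N = 17 observations and assign midranks.
sorted (value, group, rank): (7,G4,1), (8,G3,2), (9,G2,3.5), (9,G4,3.5), (12,G1,5), (14,G1,6.5), (14,G2,6.5), (15,G1,8.5), (15,G4,8.5), (16,G3,10), (18,G1,11), (19,G2,12), (21,G1,13.5), (21,G3,13.5), (23,G3,15), (24,G3,16), (25,G4,17)
Step 2: Sum ranks within each group.
R_1 = 44.5 (n_1 = 5)
R_2 = 22 (n_2 = 3)
R_3 = 56.5 (n_3 = 5)
R_4 = 30 (n_4 = 4)
Step 3: H = 12/(N(N+1)) * sum(R_i^2/n_i) - 3(N+1)
     = 12/(17*18) * (44.5^2/5 + 22^2/3 + 56.5^2/5 + 30^2/4) - 3*18
     = 0.039216 * 1420.83 - 54
     = 1.718954.
Step 4: Ties present; correction factor C = 1 - 24/(17^3 - 17) = 0.995098. Corrected H = 1.718954 / 0.995098 = 1.727422.
Step 5: Under H0, H ~ chi^2(3); p-value = 0.630855.
Step 6: alpha = 0.1. fail to reject H0.

H = 1.7274, df = 3, p = 0.630855, fail to reject H0.


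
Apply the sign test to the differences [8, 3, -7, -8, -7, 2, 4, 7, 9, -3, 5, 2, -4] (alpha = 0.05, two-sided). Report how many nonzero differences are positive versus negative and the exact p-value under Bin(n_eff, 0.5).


Step 1: Discard zero differences. Original n = 13; n_eff = number of nonzero differences = 13.
Nonzero differences (with sign): +8, +3, -7, -8, -7, +2, +4, +7, +9, -3, +5, +2, -4
Step 2: Count signs: positive = 8, negative = 5.
Step 3: Under H0: P(positive) = 0.5, so the number of positives S ~ Bin(13, 0.5).
Step 4: Two-sided exact p-value = sum of Bin(13,0.5) probabilities at or below the observed probability = 0.581055.
Step 5: alpha = 0.05. fail to reject H0.

n_eff = 13, pos = 8, neg = 5, p = 0.581055, fail to reject H0.


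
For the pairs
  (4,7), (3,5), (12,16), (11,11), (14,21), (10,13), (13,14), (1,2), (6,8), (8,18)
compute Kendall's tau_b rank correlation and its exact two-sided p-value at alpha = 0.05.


Step 1: Enumerate the 45 unordered pairs (i,j) with i<j and classify each by sign(x_j-x_i) * sign(y_j-y_i).
  (1,2):dx=-1,dy=-2->C; (1,3):dx=+8,dy=+9->C; (1,4):dx=+7,dy=+4->C; (1,5):dx=+10,dy=+14->C
  (1,6):dx=+6,dy=+6->C; (1,7):dx=+9,dy=+7->C; (1,8):dx=-3,dy=-5->C; (1,9):dx=+2,dy=+1->C
  (1,10):dx=+4,dy=+11->C; (2,3):dx=+9,dy=+11->C; (2,4):dx=+8,dy=+6->C; (2,5):dx=+11,dy=+16->C
  (2,6):dx=+7,dy=+8->C; (2,7):dx=+10,dy=+9->C; (2,8):dx=-2,dy=-3->C; (2,9):dx=+3,dy=+3->C
  (2,10):dx=+5,dy=+13->C; (3,4):dx=-1,dy=-5->C; (3,5):dx=+2,dy=+5->C; (3,6):dx=-2,dy=-3->C
  (3,7):dx=+1,dy=-2->D; (3,8):dx=-11,dy=-14->C; (3,9):dx=-6,dy=-8->C; (3,10):dx=-4,dy=+2->D
  (4,5):dx=+3,dy=+10->C; (4,6):dx=-1,dy=+2->D; (4,7):dx=+2,dy=+3->C; (4,8):dx=-10,dy=-9->C
  (4,9):dx=-5,dy=-3->C; (4,10):dx=-3,dy=+7->D; (5,6):dx=-4,dy=-8->C; (5,7):dx=-1,dy=-7->C
  (5,8):dx=-13,dy=-19->C; (5,9):dx=-8,dy=-13->C; (5,10):dx=-6,dy=-3->C; (6,7):dx=+3,dy=+1->C
  (6,8):dx=-9,dy=-11->C; (6,9):dx=-4,dy=-5->C; (6,10):dx=-2,dy=+5->D; (7,8):dx=-12,dy=-12->C
  (7,9):dx=-7,dy=-6->C; (7,10):dx=-5,dy=+4->D; (8,9):dx=+5,dy=+6->C; (8,10):dx=+7,dy=+16->C
  (9,10):dx=+2,dy=+10->C
Step 2: C = 39, D = 6, total pairs = 45.
Step 3: tau = (C - D)/(n(n-1)/2) = (39 - 6)/45 = 0.733333.
Step 4: Exact two-sided p-value (enumerate n! = 3628800 permutations of y under H0): p = 0.002213.
Step 5: alpha = 0.05. reject H0.

tau_b = 0.7333 (C=39, D=6), p = 0.002213, reject H0.


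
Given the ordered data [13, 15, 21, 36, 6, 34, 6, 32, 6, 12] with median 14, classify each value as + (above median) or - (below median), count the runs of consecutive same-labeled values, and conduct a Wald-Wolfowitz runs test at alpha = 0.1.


Step 1: Compute median = 14; label A = above, B = below.
Labels in order: BAAABABABB  (n_A = 5, n_B = 5)
Step 2: Count runs R = 7.
Step 3: Under H0 (random ordering), E[R] = 2*n_A*n_B/(n_A+n_B) + 1 = 2*5*5/10 + 1 = 6.0000.
        Var[R] = 2*n_A*n_B*(2*n_A*n_B - n_A - n_B) / ((n_A+n_B)^2 * (n_A+n_B-1)) = 2000/900 = 2.2222.
        SD[R] = 1.4907.
Step 4: Continuity-corrected z = (R - 0.5 - E[R]) / SD[R] = (7 - 0.5 - 6.0000) / 1.4907 = 0.3354.
Step 5: Two-sided p-value via normal approximation = 2*(1 - Phi(|z|)) = 0.737316.
Step 6: alpha = 0.1. fail to reject H0.

R = 7, z = 0.3354, p = 0.737316, fail to reject H0.


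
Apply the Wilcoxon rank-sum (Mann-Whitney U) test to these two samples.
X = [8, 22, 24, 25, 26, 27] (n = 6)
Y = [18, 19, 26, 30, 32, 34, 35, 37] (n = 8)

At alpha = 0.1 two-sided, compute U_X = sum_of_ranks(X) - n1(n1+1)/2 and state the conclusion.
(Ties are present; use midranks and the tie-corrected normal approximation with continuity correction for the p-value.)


Step 1: Combine and sort all 14 observations; assign midranks.
sorted (value, group): (8,X), (18,Y), (19,Y), (22,X), (24,X), (25,X), (26,X), (26,Y), (27,X), (30,Y), (32,Y), (34,Y), (35,Y), (37,Y)
ranks: 8->1, 18->2, 19->3, 22->4, 24->5, 25->6, 26->7.5, 26->7.5, 27->9, 30->10, 32->11, 34->12, 35->13, 37->14
Step 2: Rank sum for X: R1 = 1 + 4 + 5 + 6 + 7.5 + 9 = 32.5.
Step 3: U_X = R1 - n1(n1+1)/2 = 32.5 - 6*7/2 = 32.5 - 21 = 11.5.
       U_Y = n1*n2 - U_X = 48 - 11.5 = 36.5.
Step 4: Ties are present, so use the tie-corrected normal approximation (with continuity correction) for the p-value.
Step 5: p-value = 0.120926; compare to alpha = 0.1. fail to reject H0.

U_X = 11.5, p = 0.120926, fail to reject H0 at alpha = 0.1.


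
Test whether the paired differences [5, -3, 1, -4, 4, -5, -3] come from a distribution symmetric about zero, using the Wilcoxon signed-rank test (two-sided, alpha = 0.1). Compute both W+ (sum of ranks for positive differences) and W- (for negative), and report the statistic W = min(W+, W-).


Step 1: Drop any zero differences (none here) and take |d_i|.
|d| = [5, 3, 1, 4, 4, 5, 3]
Step 2: Midrank |d_i| (ties get averaged ranks).
ranks: |5|->6.5, |3|->2.5, |1|->1, |4|->4.5, |4|->4.5, |5|->6.5, |3|->2.5
Step 3: Attach original signs; sum ranks with positive sign and with negative sign.
W+ = 6.5 + 1 + 4.5 = 12
W- = 2.5 + 4.5 + 6.5 + 2.5 = 16
(Check: W+ + W- = 28 should equal n(n+1)/2 = 28.)
Step 4: Test statistic W = min(W+, W-) = 12.
Step 5: Ties in |d|, so use the tie-corrected normal approximation.
        E[W] = n(n+1)/4 = 7*8/4 = 14.
        Tie groups: |d|=3 (t=2), |d|=4 (t=2), |d|=5 (t=2); sum(t^3 - t) = 18.
        Var[W] = n(n+1)(2n+1)/24 - sum(t^3-t)/48 = 840/24 - 18/48 = 34.625.
        z = (W - E[W]) / sqrt(Var[W]) = (12 - 14) / 5.8843 = -0.3399.
        Two-sided p = 2*Phi(z) = 0.733941.
Step 6: alpha = 0.1. fail to reject H0.

W+ = 12, W- = 16, W = min = 12, p = 0.733941, fail to reject H0.


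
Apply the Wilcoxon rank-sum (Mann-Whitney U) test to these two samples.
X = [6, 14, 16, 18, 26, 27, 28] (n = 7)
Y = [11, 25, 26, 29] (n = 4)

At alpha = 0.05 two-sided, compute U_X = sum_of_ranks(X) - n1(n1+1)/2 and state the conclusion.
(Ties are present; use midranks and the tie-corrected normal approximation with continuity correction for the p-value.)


Step 1: Combine and sort all 11 observations; assign midranks.
sorted (value, group): (6,X), (11,Y), (14,X), (16,X), (18,X), (25,Y), (26,X), (26,Y), (27,X), (28,X), (29,Y)
ranks: 6->1, 11->2, 14->3, 16->4, 18->5, 25->6, 26->7.5, 26->7.5, 27->9, 28->10, 29->11
Step 2: Rank sum for X: R1 = 1 + 3 + 4 + 5 + 7.5 + 9 + 10 = 39.5.
Step 3: U_X = R1 - n1(n1+1)/2 = 39.5 - 7*8/2 = 39.5 - 28 = 11.5.
       U_Y = n1*n2 - U_X = 28 - 11.5 = 16.5.
Step 4: Ties are present, so use the tie-corrected normal approximation (with continuity correction) for the p-value.
Step 5: p-value = 0.704817; compare to alpha = 0.05. fail to reject H0.

U_X = 11.5, p = 0.704817, fail to reject H0 at alpha = 0.05.


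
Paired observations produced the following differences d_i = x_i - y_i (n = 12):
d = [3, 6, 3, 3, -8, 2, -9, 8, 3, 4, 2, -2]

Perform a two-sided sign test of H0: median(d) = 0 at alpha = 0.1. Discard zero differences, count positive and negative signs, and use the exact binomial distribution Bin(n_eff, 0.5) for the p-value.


Step 1: Discard zero differences. Original n = 12; n_eff = number of nonzero differences = 12.
Nonzero differences (with sign): +3, +6, +3, +3, -8, +2, -9, +8, +3, +4, +2, -2
Step 2: Count signs: positive = 9, negative = 3.
Step 3: Under H0: P(positive) = 0.5, so the number of positives S ~ Bin(12, 0.5).
Step 4: Two-sided exact p-value = sum of Bin(12,0.5) probabilities at or below the observed probability = 0.145996.
Step 5: alpha = 0.1. fail to reject H0.

n_eff = 12, pos = 9, neg = 3, p = 0.145996, fail to reject H0.


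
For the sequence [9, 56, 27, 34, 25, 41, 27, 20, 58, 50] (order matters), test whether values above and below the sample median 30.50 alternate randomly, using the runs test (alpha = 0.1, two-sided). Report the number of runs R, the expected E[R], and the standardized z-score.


Step 1: Compute median = 30.50; label A = above, B = below.
Labels in order: BABABABBAA  (n_A = 5, n_B = 5)
Step 2: Count runs R = 8.
Step 3: Under H0 (random ordering), E[R] = 2*n_A*n_B/(n_A+n_B) + 1 = 2*5*5/10 + 1 = 6.0000.
        Var[R] = 2*n_A*n_B*(2*n_A*n_B - n_A - n_B) / ((n_A+n_B)^2 * (n_A+n_B-1)) = 2000/900 = 2.2222.
        SD[R] = 1.4907.
Step 4: Continuity-corrected z = (R - 0.5 - E[R]) / SD[R] = (8 - 0.5 - 6.0000) / 1.4907 = 1.0062.
Step 5: Two-sided p-value via normal approximation = 2*(1 - Phi(|z|)) = 0.314305.
Step 6: alpha = 0.1. fail to reject H0.

R = 8, z = 1.0062, p = 0.314305, fail to reject H0.


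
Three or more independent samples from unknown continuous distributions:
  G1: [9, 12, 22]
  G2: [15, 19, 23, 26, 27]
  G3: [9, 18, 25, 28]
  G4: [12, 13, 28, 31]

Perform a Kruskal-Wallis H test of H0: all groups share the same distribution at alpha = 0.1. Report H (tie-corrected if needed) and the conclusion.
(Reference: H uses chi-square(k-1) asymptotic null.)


Step 1: Combine all N = 16 observations and assign midranks.
sorted (value, group, rank): (9,G1,1.5), (9,G3,1.5), (12,G1,3.5), (12,G4,3.5), (13,G4,5), (15,G2,6), (18,G3,7), (19,G2,8), (22,G1,9), (23,G2,10), (25,G3,11), (26,G2,12), (27,G2,13), (28,G3,14.5), (28,G4,14.5), (31,G4,16)
Step 2: Sum ranks within each group.
R_1 = 14 (n_1 = 3)
R_2 = 49 (n_2 = 5)
R_3 = 34 (n_3 = 4)
R_4 = 39 (n_4 = 4)
Step 3: H = 12/(N(N+1)) * sum(R_i^2/n_i) - 3(N+1)
     = 12/(16*17) * (14^2/3 + 49^2/5 + 34^2/4 + 39^2/4) - 3*17
     = 0.044118 * 1214.78 - 51
     = 2.593382.
Step 4: Ties present; correction factor C = 1 - 18/(16^3 - 16) = 0.995588. Corrected H = 2.593382 / 0.995588 = 2.604874.
Step 5: Under H0, H ~ chi^2(3); p-value = 0.456636.
Step 6: alpha = 0.1. fail to reject H0.

H = 2.6049, df = 3, p = 0.456636, fail to reject H0.


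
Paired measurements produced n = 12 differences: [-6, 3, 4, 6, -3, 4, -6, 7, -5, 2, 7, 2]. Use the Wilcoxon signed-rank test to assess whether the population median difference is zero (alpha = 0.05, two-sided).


Step 1: Drop any zero differences (none here) and take |d_i|.
|d| = [6, 3, 4, 6, 3, 4, 6, 7, 5, 2, 7, 2]
Step 2: Midrank |d_i| (ties get averaged ranks).
ranks: |6|->9, |3|->3.5, |4|->5.5, |6|->9, |3|->3.5, |4|->5.5, |6|->9, |7|->11.5, |5|->7, |2|->1.5, |7|->11.5, |2|->1.5
Step 3: Attach original signs; sum ranks with positive sign and with negative sign.
W+ = 3.5 + 5.5 + 9 + 5.5 + 11.5 + 1.5 + 11.5 + 1.5 = 49.5
W- = 9 + 3.5 + 9 + 7 = 28.5
(Check: W+ + W- = 78 should equal n(n+1)/2 = 78.)
Step 4: Test statistic W = min(W+, W-) = 28.5.
Step 5: Ties in |d|, so use the tie-corrected normal approximation.
        E[W] = n(n+1)/4 = 12*13/4 = 39.
        Tie groups: |d|=2 (t=2), |d|=3 (t=2), |d|=4 (t=2), |d|=6 (t=3), |d|=7 (t=2); sum(t^3 - t) = 48.
        Var[W] = n(n+1)(2n+1)/24 - sum(t^3-t)/48 = 3900/24 - 48/48 = 161.5.
        z = (W - E[W]) / sqrt(Var[W]) = (28.5 - 39) / 12.7083 = -0.8262.
        Two-sided p = 2*Phi(z) = 0.408671.
Step 6: alpha = 0.05. fail to reject H0.

W+ = 49.5, W- = 28.5, W = min = 28.5, p = 0.408671, fail to reject H0.


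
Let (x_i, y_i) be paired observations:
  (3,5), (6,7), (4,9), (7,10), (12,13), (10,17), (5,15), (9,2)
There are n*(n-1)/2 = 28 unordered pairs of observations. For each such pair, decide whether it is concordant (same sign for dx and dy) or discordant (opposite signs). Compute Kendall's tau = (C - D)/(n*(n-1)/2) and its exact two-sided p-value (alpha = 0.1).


Step 1: Enumerate the 28 unordered pairs (i,j) with i<j and classify each by sign(x_j-x_i) * sign(y_j-y_i).
  (1,2):dx=+3,dy=+2->C; (1,3):dx=+1,dy=+4->C; (1,4):dx=+4,dy=+5->C; (1,5):dx=+9,dy=+8->C
  (1,6):dx=+7,dy=+12->C; (1,7):dx=+2,dy=+10->C; (1,8):dx=+6,dy=-3->D; (2,3):dx=-2,dy=+2->D
  (2,4):dx=+1,dy=+3->C; (2,5):dx=+6,dy=+6->C; (2,6):dx=+4,dy=+10->C; (2,7):dx=-1,dy=+8->D
  (2,8):dx=+3,dy=-5->D; (3,4):dx=+3,dy=+1->C; (3,5):dx=+8,dy=+4->C; (3,6):dx=+6,dy=+8->C
  (3,7):dx=+1,dy=+6->C; (3,8):dx=+5,dy=-7->D; (4,5):dx=+5,dy=+3->C; (4,6):dx=+3,dy=+7->C
  (4,7):dx=-2,dy=+5->D; (4,8):dx=+2,dy=-8->D; (5,6):dx=-2,dy=+4->D; (5,7):dx=-7,dy=+2->D
  (5,8):dx=-3,dy=-11->C; (6,7):dx=-5,dy=-2->C; (6,8):dx=-1,dy=-15->C; (7,8):dx=+4,dy=-13->D
Step 2: C = 18, D = 10, total pairs = 28.
Step 3: tau = (C - D)/(n(n-1)/2) = (18 - 10)/28 = 0.285714.
Step 4: Exact two-sided p-value (enumerate n! = 40320 permutations of y under H0): p = 0.398760.
Step 5: alpha = 0.1. fail to reject H0.

tau_b = 0.2857 (C=18, D=10), p = 0.398760, fail to reject H0.
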